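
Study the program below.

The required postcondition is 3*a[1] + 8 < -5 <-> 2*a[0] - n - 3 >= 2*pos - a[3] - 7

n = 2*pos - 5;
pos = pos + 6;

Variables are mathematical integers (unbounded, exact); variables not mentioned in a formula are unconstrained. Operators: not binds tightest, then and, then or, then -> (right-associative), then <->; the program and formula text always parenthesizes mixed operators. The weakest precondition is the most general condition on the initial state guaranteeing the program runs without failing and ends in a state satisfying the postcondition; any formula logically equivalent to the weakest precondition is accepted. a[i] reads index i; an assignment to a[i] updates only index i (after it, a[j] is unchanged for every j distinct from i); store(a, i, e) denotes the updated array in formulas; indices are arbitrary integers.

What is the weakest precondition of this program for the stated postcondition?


Working backward. After the program, the postcondition 3*a[1] + 8 < -5 <-> 2*a[0] - n - 3 >= 2*pos - a[3] - 7 must hold; in canonical form it is 3*a[1] < -13 <-> 2*a[0] + a[3] >= n + 2*pos - 4.
Before pos := pos + 6: 3*a[1] < -13 <-> 2*a[0] + a[3] >= n + 2*pos + 8
Before n := 2*pos - 5: 3*a[1] < -13 <-> 2*a[0] + a[3] >= 4*pos + 3
Answer: WP = 3*a[1] < -13 <-> 2*a[0] + a[3] >= 4*pos + 3


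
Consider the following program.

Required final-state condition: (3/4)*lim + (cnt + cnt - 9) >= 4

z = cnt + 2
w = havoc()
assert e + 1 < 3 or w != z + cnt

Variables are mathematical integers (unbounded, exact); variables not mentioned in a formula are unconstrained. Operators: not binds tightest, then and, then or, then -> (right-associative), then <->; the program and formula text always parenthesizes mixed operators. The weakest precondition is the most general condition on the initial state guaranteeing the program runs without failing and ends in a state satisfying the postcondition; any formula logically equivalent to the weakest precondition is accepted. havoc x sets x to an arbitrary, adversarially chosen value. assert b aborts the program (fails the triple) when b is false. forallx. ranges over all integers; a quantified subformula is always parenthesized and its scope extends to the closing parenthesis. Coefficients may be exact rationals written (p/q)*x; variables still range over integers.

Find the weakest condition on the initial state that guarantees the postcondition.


Working backward. After the program, the postcondition (3/4)*lim + (cnt + cnt - 9) >= 4 must hold; in canonical form it is 2*cnt + (3/4)*lim >= 13.
Before assert e + 1 < 3 or w != z + cnt: (e < 2 or w != cnt + z) and 2*cnt + (3/4)*lim >= 13
Before havoc w: forall w_1. ((e < 2 or w_1 != cnt + z) and 2*cnt + (3/4)*lim >= 13)
Before z := cnt + 2: forall w_1. ((e < 2 or w_1 != 2*cnt + 2) and 2*cnt + (3/4)*lim >= 13)
Answer: WP = forall w_1. ((e < 2 or w_1 != 2*cnt + 2) and 2*cnt + (3/4)*lim >= 13)


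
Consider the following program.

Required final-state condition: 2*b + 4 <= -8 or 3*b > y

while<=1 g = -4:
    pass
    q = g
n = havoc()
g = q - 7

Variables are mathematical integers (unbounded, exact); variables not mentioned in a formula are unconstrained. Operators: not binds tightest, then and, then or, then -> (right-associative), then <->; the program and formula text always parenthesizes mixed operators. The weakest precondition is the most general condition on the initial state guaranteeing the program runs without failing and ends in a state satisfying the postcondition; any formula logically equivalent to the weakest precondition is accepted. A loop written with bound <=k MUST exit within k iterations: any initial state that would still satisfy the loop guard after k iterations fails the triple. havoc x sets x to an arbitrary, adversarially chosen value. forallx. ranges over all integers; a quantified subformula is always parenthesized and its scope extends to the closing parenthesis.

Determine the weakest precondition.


Working backward. After the program, the postcondition 2*b + 4 <= -8 or 3*b > y must hold; in canonical form it is 2*b <= -12 or 3*b > y.
Before g := q - 7: 2*b <= -12 or 3*b > y
Before havoc n: 2*b <= -12 or 3*b > y
Before the loop (bound <=1), unroll the exhaustion recursion (WP_0 = exit-now case; WP_j = one more guarded iteration, up to j = 1):
  WP_0: (not (g = -4)) and (2*b <= -12 or 3*b > y)
  WP_1: (g = -4 -> ((not (g = -4)) and (2*b <= -12 or 3*b > y))) and ((not (g = -4)) -> (2*b <= -12 or 3*b > y))
So before the loop: (g = -4 -> ((not (g = -4)) and (2*b <= -12 or 3*b > y))) and ((not (g = -4)) -> (2*b <= -12 or 3*b > y))
Answer: WP = (g = -4 -> ((not (g = -4)) and (2*b <= -12 or 3*b > y))) and ((not (g = -4)) -> (2*b <= -12 or 3*b > y))


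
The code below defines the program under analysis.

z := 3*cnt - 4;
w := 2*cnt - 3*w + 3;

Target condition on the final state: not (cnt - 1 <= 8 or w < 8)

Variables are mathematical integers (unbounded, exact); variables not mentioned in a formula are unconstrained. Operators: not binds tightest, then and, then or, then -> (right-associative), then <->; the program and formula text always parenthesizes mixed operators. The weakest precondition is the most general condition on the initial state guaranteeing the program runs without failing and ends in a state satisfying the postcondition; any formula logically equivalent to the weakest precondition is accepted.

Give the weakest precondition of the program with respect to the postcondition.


Working backward. After the program, the postcondition not (cnt - 1 <= 8 or w < 8) must hold; in canonical form it is not (cnt <= 9 or w < 8).
Before w := 2*cnt - 3*w + 3: not (cnt <= 9 or 2*cnt < 3*w + 5)
Before z := 3*cnt - 4: not (cnt <= 9 or 2*cnt < 3*w + 5)
Answer: WP = not (cnt <= 9 or 2*cnt < 3*w + 5)


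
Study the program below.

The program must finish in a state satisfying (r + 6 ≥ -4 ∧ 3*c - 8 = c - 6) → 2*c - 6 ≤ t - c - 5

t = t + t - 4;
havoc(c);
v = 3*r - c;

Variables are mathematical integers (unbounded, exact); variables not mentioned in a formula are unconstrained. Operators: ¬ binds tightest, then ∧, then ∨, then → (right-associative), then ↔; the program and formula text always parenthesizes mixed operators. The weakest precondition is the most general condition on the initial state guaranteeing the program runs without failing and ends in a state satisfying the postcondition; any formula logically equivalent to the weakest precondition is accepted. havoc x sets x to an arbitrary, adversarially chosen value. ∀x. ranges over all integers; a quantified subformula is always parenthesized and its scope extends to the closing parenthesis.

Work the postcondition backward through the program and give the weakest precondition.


Working backward. After the program, the postcondition (r + 6 ≥ -4 ∧ 3*c - 8 = c - 6) → 2*c - 6 ≤ t - c - 5 must hold; in canonical form it is (r ≥ -10 ∧ 2*c = 2) → 3*c ≤ t + 1.
Before v := 3*r - c: (r ≥ -10 ∧ 2*c = 2) → 3*c ≤ t + 1
Before havoc c: ∀c_1. ((r ≥ -10 ∧ 2*c_1 = 2) → 3*c_1 ≤ t + 1)
Before t := t + t - 4: ∀c_1. ((r ≥ -10 ∧ 2*c_1 = 2) → 3*c_1 ≤ 2*t - 3)
Answer: WP = ∀c_1. ((r ≥ -10 ∧ 2*c_1 = 2) → 3*c_1 ≤ 2*t - 3)


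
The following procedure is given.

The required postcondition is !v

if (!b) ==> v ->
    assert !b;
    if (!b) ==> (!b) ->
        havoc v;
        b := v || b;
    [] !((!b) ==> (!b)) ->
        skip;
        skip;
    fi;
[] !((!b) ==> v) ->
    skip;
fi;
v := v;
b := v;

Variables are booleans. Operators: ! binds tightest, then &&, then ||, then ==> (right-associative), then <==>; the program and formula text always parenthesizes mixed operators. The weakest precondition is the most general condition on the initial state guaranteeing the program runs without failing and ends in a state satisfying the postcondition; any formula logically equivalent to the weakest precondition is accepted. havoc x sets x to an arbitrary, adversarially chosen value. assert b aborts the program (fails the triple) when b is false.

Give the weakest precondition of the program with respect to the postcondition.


Working backward. After the program, !v must hold.
Before b := v: !v
Before v := v: !v
Then branch requires false; else branch requires !v.
Before the if: (!((!b) ==> v)) && ((!((!b) ==> v)) ==> (!v))
Answer: WP = (!((!b) ==> v)) && ((!((!b) ==> v)) ==> (!v))


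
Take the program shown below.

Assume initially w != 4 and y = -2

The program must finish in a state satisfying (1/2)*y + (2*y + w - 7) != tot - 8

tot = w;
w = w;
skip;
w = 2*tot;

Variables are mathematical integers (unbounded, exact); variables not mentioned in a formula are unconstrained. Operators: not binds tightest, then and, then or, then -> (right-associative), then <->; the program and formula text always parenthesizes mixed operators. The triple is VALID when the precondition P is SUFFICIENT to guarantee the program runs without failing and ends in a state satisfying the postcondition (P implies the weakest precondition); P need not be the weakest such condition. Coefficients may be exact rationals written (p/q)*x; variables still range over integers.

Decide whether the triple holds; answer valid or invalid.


Working backward. After the program, the postcondition (1/2)*y + (2*y + w - 7) != tot - 8 must hold; in canonical form it is w + (5/2)*y != tot - 1.
Before w := 2*tot: tot + (5/2)*y != -1
Before skip: tot + (5/2)*y != -1
Before w := w: tot + (5/2)*y != -1
Before tot := w: w + (5/2)*y != -1
The weakest precondition is w + (5/2)*y != -1.
Check whether w != 4 and y = -2 implies it.
Every state satisfying the precondition satisfies the weakest precondition: the implication holds.
Answer: valid


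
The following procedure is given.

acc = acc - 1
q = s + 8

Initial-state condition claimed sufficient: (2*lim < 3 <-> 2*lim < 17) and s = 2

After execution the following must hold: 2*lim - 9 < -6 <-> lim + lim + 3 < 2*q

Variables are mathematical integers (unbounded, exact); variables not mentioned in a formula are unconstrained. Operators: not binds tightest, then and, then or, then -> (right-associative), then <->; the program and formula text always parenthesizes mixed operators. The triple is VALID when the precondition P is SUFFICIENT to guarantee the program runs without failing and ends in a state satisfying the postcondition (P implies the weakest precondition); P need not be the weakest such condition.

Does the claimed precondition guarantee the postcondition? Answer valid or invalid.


Working backward. After the program, the postcondition 2*lim - 9 < -6 <-> lim + lim + 3 < 2*q must hold; in canonical form it is 2*lim < 3 <-> 2*lim < 2*q - 3.
Before q := s + 8: 2*lim < 3 <-> 2*lim < 2*s + 13
Before acc := acc - 1: 2*lim < 3 <-> 2*lim < 2*s + 13
The weakest precondition is 2*lim < 3 <-> 2*lim < 2*s + 13.
Check whether (2*lim < 3 <-> 2*lim < 17) and s = 2 implies it.
Every state satisfying the precondition satisfies the weakest precondition: the implication holds.
Answer: valid


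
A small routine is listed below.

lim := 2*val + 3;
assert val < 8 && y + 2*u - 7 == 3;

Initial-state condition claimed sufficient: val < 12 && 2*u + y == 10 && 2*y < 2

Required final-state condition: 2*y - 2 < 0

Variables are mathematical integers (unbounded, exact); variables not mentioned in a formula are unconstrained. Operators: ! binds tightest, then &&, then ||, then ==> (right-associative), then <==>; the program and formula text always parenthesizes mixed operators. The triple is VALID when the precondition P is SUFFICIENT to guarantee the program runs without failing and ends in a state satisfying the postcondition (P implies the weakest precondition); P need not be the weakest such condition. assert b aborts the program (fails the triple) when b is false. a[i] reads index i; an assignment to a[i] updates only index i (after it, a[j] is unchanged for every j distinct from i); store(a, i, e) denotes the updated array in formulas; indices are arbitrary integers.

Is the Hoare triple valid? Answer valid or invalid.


Working backward. After the program, the postcondition 2*y - 2 < 0 must hold; in canonical form it is 2*y < 2.
Before assert val < 8 && y + 2*u - 7 == 3: val < 8 && 2*u + y == 10 && 2*y < 2
Before lim := 2*val + 3: val < 8 && 2*u + y == 10 && 2*y < 2
The weakest precondition is val < 8 && 2*u + y == 10 && 2*y < 2.
Check whether val < 12 && 2*u + y == 10 && 2*y < 2 implies it.
Countermodel: at the initial state u = 5, val = 8, y = 0, the precondition holds but the weakest precondition fails.
Answer: invalid


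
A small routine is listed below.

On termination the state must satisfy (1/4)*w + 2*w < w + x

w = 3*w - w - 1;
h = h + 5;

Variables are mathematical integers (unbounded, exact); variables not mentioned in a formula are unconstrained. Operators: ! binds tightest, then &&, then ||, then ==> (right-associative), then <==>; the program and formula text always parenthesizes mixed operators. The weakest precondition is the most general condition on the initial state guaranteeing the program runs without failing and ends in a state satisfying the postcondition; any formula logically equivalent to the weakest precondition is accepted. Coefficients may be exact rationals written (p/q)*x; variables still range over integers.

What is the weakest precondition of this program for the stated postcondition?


Working backward. After the program, the postcondition (1/4)*w + 2*w < w + x must hold; in canonical form it is (5/4)*w < x.
Before h := h + 5: (5/4)*w < x
Before w := 3*w - w - 1: (5/2)*w < x + 5/4
Answer: WP = (5/2)*w < x + 5/4


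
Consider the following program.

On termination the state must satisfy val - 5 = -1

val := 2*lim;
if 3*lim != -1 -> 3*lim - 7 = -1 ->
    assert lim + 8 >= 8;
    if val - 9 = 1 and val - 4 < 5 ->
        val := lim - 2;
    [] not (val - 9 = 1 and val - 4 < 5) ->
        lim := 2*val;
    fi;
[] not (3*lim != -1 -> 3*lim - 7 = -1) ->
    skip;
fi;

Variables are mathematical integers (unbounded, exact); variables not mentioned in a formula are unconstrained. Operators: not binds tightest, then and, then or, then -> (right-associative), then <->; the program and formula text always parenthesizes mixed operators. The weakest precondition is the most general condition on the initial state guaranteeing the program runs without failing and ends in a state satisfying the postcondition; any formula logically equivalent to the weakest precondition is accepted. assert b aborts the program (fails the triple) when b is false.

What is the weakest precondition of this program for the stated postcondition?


Working backward. After the program, the postcondition val - 5 = -1 must hold; in canonical form it is val = 4.
Then branch requires lim >= 0 and ((val = 10 and val < 9) -> lim = 6) and ((not (val = 10 and val < 9)) -> val = 4); else branch requires val = 4.
Before the if: ((3*lim != -1 -> 3*lim = 6) -> (lim >= 0 and ((val = 10 and val < 9) -> lim = 6) and ((not (val = 10 and val < 9)) -> val = 4))) and ((not (3*lim != -1 -> 3*lim = 6)) -> val = 4)
Before val := 2*lim: ((3*lim != -1 -> 3*lim = 6) -> (lim >= 0 and ((2*lim = 10 and 2*lim < 9) -> lim = 6) and ((not (2*lim = 10 and 2*lim < 9)) -> 2*lim = 4))) and ((not (3*lim != -1 -> 3*lim = 6)) -> 2*lim = 4)
Answer: WP = ((3*lim != -1 -> 3*lim = 6) -> (lim >= 0 and ((2*lim = 10 and 2*lim < 9) -> lim = 6) and ((not (2*lim = 10 and 2*lim < 9)) -> 2*lim = 4))) and ((not (3*lim != -1 -> 3*lim = 6)) -> 2*lim = 4)


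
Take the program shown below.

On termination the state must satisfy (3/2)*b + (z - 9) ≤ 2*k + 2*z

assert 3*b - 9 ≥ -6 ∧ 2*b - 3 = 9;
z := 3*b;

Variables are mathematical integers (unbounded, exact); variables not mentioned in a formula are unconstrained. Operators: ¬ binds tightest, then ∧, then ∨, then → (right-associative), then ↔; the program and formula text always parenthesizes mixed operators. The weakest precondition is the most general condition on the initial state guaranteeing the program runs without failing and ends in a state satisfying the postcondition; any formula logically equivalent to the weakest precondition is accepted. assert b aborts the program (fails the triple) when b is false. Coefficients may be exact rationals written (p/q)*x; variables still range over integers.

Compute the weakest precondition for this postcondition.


Working backward. After the program, the postcondition (3/2)*b + (z - 9) ≤ 2*k + 2*z must hold; in canonical form it is (3/2)*b ≤ 2*k + z + 9.
Before z := 3*b: (3/2)*b + 2*k ≥ -9
Before assert 3*b - 9 ≥ -6 ∧ 2*b - 3 = 9: 3*b ≥ 3 ∧ 2*b = 12 ∧ (3/2)*b + 2*k ≥ -9
Answer: WP = 3*b ≥ 3 ∧ 2*b = 12 ∧ (3/2)*b + 2*k ≥ -9


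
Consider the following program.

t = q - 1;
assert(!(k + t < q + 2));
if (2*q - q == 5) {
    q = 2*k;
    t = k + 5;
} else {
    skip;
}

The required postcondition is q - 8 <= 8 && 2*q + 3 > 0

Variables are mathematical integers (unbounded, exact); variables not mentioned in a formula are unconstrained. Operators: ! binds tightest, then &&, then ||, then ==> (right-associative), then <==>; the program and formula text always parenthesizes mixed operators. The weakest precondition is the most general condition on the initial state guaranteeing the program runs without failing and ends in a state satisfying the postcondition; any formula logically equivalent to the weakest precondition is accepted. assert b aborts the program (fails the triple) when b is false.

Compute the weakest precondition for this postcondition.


Working backward. After the program, the postcondition q - 8 <= 8 && 2*q + 3 > 0 must hold; in canonical form it is q <= 16 && 2*q > -3.
Then branch requires 2*k <= 16 && 4*k > -3; else branch requires q <= 16 && 2*q > -3.
Before the if: (q == 5 ==> (2*k <= 16 && 4*k > -3)) && ((!(q == 5)) ==> (q <= 16 && 2*q > -3))
Before assert !(k + t < q + 2): (!(k + t < q + 2)) && (q == 5 ==> (2*k <= 16 && 4*k > -3)) && ((!(q == 5)) ==> (q <= 16 && 2*q > -3))
Before t := q - 1: (!(k < 3)) && (q == 5 ==> (2*k <= 16 && 4*k > -3)) && ((!(q == 5)) ==> (q <= 16 && 2*q > -3))
Answer: WP = (!(k < 3)) && (q == 5 ==> (2*k <= 16 && 4*k > -3)) && ((!(q == 5)) ==> (q <= 16 && 2*q > -3))


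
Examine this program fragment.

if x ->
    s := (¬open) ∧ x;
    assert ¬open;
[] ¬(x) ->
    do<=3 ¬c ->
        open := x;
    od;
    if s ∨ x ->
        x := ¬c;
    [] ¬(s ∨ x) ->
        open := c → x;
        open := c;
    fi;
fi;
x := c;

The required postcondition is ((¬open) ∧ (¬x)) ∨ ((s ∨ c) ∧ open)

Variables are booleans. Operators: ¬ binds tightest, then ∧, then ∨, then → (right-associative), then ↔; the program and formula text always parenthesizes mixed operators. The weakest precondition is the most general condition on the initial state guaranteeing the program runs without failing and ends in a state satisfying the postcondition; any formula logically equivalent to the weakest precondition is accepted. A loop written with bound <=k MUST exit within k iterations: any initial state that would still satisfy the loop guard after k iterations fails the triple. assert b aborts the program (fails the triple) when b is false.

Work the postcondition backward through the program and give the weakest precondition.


Working backward. After the program, ((¬open) ∧ (¬x)) ∨ ((s ∨ c) ∧ open) must hold.
Before x := c: ((¬open) ∧ (¬c)) ∨ ((s ∨ c) ∧ open)
Then branch requires (¬open) ∧ (((¬open) ∧ (¬c)) ∨ ((((¬open) ∧ x) ∨ c) ∧ open)); else branch requires ((¬c) → (((¬c) → (((¬c) → (c ∧ ((s ∨ x) → (((¬x) ∧ (¬c)) ∨ ((s ∨ c) ∧ x))) ∧ ((¬(s ∨ x)) → ((¬c) ∨ ((s ∨ c) ∧ c))))) ∧ (c → (((s ∨ x) → (((¬x) ∧ (¬c)) ∨ ((s ∨ c) ∧ x))) ∧ ((¬(s ∨ x)) → ((¬c) ∨ ((s ∨ c) ∧ c))))))) ∧ (c → (((s ∨ x) → (((¬x) ∧ (¬c)) ∨ ((s ∨ c) ∧ x))) ∧ ((¬(s ∨ x)) → ((¬c) ∨ ((s ∨ c) ∧ c))))))) ∧ (c → (((s ∨ x) → (((¬open) ∧ (¬c)) ∨ ((s ∨ c) ∧ open))) ∧ ((¬(s ∨ x)) → ((¬c) ∨ ((s ∨ c) ∧ c))))).
Before the if: (x → ((¬open) ∧ (((¬open) ∧ (¬c)) ∨ ((((¬open) ∧ x) ∨ c) ∧ open)))) ∧ ((¬x) → (((¬c) → (((¬c) → (((¬c) → (c ∧ ((s ∨ x) → (((¬x) ∧ (¬c)) ∨ ((s ∨ c) ∧ x))) ∧ ((¬(s ∨ x)) → ((¬c) ∨ ((s ∨ c) ∧ c))))) ∧ (c → (((s ∨ x) → (((¬x) ∧ (¬c)) ∨ ((s ∨ c) ∧ x))) ∧ ((¬(s ∨ x)) → ((¬c) ∨ ((s ∨ c) ∧ c))))))) ∧ (c → (((s ∨ x) → (((¬x) ∧ (¬c)) ∨ ((s ∨ c) ∧ x))) ∧ ((¬(s ∨ x)) → ((¬c) ∨ ((s ∨ c) ∧ c))))))) ∧ (c → (((s ∨ x) → (((¬open) ∧ (¬c)) ∨ ((s ∨ c) ∧ open))) ∧ ((¬(s ∨ x)) → ((¬c) ∨ ((s ∨ c) ∧ c)))))))
Answer: WP = (x → ((¬open) ∧ (((¬open) ∧ (¬c)) ∨ ((((¬open) ∧ x) ∨ c) ∧ open)))) ∧ ((¬x) → (((¬c) → (((¬c) → (((¬c) → (c ∧ ((s ∨ x) → (((¬x) ∧ (¬c)) ∨ ((s ∨ c) ∧ x))) ∧ ((¬(s ∨ x)) → ((¬c) ∨ ((s ∨ c) ∧ c))))) ∧ (c → (((s ∨ x) → (((¬x) ∧ (¬c)) ∨ ((s ∨ c) ∧ x))) ∧ ((¬(s ∨ x)) → ((¬c) ∨ ((s ∨ c) ∧ c))))))) ∧ (c → (((s ∨ x) → (((¬x) ∧ (¬c)) ∨ ((s ∨ c) ∧ x))) ∧ ((¬(s ∨ x)) → ((¬c) ∨ ((s ∨ c) ∧ c))))))) ∧ (c → (((s ∨ x) → (((¬open) ∧ (¬c)) ∨ ((s ∨ c) ∧ open))) ∧ ((¬(s ∨ x)) → ((¬c) ∨ ((s ∨ c) ∧ c)))))))


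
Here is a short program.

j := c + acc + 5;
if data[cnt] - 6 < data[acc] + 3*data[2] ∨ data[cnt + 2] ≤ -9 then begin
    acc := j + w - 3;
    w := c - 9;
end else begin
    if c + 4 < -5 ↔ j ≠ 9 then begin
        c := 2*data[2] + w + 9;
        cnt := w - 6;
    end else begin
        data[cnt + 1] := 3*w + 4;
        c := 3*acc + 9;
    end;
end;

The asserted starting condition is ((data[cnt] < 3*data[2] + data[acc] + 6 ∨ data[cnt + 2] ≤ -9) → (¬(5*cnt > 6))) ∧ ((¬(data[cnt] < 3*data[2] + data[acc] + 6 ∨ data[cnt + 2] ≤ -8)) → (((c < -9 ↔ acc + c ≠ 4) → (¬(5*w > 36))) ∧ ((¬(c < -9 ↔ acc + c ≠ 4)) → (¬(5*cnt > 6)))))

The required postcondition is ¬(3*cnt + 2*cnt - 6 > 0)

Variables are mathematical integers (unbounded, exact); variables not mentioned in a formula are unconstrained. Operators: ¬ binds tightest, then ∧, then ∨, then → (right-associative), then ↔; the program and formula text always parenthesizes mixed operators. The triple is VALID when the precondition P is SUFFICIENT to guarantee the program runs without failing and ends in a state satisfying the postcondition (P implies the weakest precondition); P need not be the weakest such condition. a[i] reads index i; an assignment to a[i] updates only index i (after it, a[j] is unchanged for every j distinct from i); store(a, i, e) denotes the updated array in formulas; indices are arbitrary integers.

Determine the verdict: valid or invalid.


Working backward. After the program, the postcondition ¬(3*cnt + 2*cnt - 6 > 0) must hold; in canonical form it is ¬(5*cnt > 6).
Then branch requires ¬(5*cnt > 6); else branch requires ((c < -9 ↔ j ≠ 9) → (¬(5*w > 36))) ∧ ((¬(c < -9 ↔ j ≠ 9)) → (¬(5*cnt > 6))).
Before the if: ((data[cnt] < 3*data[2] + data[acc] + 6 ∨ data[cnt + 2] ≤ -9) → (¬(5*cnt > 6))) ∧ ((¬(data[cnt] < 3*data[2] + data[acc] + 6 ∨ data[cnt + 2] ≤ -9)) → (((c < -9 ↔ j ≠ 9) → (¬(5*w > 36))) ∧ ((¬(c < -9 ↔ j ≠ 9)) → (¬(5*cnt > 6)))))
Before j := c + acc + 5: ((data[cnt] < 3*data[2] + data[acc] + 6 ∨ data[cnt + 2] ≤ -9) → (¬(5*cnt > 6))) ∧ ((¬(data[cnt] < 3*data[2] + data[acc] + 6 ∨ data[cnt + 2] ≤ -9)) → (((c < -9 ↔ acc + c ≠ 4) → (¬(5*w > 36))) ∧ ((¬(c < -9 ↔ acc + c ≠ 4)) → (¬(5*cnt > 6)))))
The weakest precondition is ((data[cnt] < 3*data[2] + data[acc] + 6 ∨ data[cnt + 2] ≤ -9) → (¬(5*cnt > 6))) ∧ ((¬(data[cnt] < 3*data[2] + data[acc] + 6 ∨ data[cnt + 2] ≤ -9)) → (((c < -9 ↔ acc + c ≠ 4) → (¬(5*w > 36))) ∧ ((¬(c < -9 ↔ acc + c ≠ 4)) → (¬(5*cnt > 6))))).
Check whether ((data[cnt] < 3*data[2] + data[acc] + 6 ∨ data[cnt + 2] ≤ -9) → (¬(5*cnt > 6))) ∧ ((¬(data[cnt] < 3*data[2] + data[acc] + 6 ∨ data[cnt + 2] ≤ -8)) → (((c < -9 ↔ acc + c ≠ 4) → (¬(5*w > 36))) ∧ ((¬(c < -9 ↔ acc + c ≠ 4)) → (¬(5*cnt > 6))))) implies it.
Countermodel: at the initial state acc = 0, c = 0, cnt = 30154, data = {[0] = 35382, [2] = 15931, [30154] = 83181, [30156] = -8, elsewhere 35382}, w = 8, the precondition holds but the weakest precondition fails.
Answer: invalid


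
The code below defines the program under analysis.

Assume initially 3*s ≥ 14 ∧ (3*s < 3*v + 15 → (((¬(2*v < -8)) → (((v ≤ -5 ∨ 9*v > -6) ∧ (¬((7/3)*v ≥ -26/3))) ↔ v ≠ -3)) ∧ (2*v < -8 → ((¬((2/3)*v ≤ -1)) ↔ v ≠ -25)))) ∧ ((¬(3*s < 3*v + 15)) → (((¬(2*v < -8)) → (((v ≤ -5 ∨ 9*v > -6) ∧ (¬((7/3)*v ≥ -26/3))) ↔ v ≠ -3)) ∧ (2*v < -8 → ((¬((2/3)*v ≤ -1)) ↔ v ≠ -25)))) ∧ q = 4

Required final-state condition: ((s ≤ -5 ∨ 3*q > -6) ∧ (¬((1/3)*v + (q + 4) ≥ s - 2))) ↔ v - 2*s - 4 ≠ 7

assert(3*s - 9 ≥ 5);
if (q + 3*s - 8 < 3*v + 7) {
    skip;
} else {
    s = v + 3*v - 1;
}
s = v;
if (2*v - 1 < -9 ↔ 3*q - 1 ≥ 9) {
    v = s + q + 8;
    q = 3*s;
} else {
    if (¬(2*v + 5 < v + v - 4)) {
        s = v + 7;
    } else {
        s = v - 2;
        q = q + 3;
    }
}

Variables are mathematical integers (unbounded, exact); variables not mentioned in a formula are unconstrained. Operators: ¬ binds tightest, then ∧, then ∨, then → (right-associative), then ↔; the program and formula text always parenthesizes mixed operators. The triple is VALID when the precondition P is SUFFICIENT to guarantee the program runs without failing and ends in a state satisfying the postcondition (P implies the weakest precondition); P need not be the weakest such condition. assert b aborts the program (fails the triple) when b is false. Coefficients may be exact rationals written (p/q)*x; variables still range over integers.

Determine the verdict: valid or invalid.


Working backward. After the program, the postcondition ((s ≤ -5 ∨ 3*q > -6) ∧ (¬((1/3)*v + (q + 4) ≥ s - 2))) ↔ v - 2*s - 4 ≠ 7 must hold; in canonical form it is ((s ≤ -5 ∨ 3*q > -6) ∧ (¬(q + (1/3)*v ≥ s - 6))) ↔ v ≠ 2*s + 11.
Then branch requires ((s ≤ -5 ∨ 9*s > -6) ∧ (¬((1/3)*q + (7/3)*s ≥ -26/3))) ↔ q ≠ s + 3; else branch requires ((v ≤ -12 ∨ 3*q > -6) ∧ (¬(q ≥ (2/3)*v + 1))) ↔ v ≠ -25.
Before the if: ((2*v < -8 ↔ 3*q ≥ 10) → (((s ≤ -5 ∨ 9*s > -6) ∧ (¬((1/3)*q + (7/3)*s ≥ -26/3))) ↔ q ≠ s + 3)) ∧ ((¬(2*v < -8 ↔ 3*q ≥ 10)) → (((v ≤ -12 ∨ 3*q > -6) ∧ (¬(q ≥ (2/3)*v + 1))) ↔ v ≠ -25))
Before s := v: ((2*v < -8 ↔ 3*q ≥ 10) → (((v ≤ -5 ∨ 9*v > -6) ∧ (¬((1/3)*q + (7/3)*v ≥ -26/3))) ↔ q ≠ v + 3)) ∧ ((¬(2*v < -8 ↔ 3*q ≥ 10)) → (((v ≤ -12 ∨ 3*q > -6) ∧ (¬(q ≥ (2/3)*v + 1))) ↔ v ≠ -25))
Then branch requires ((2*v < -8 ↔ 3*q ≥ 10) → (((v ≤ -5 ∨ 9*v > -6) ∧ (¬((1/3)*q + (7/3)*v ≥ -26/3))) ↔ q ≠ v + 3)) ∧ ((¬(2*v < -8 ↔ 3*q ≥ 10)) → (((v ≤ -12 ∨ 3*q > -6) ∧ (¬(q ≥ (2/3)*v + 1))) ↔ v ≠ -25)); else branch requires ((2*v < -8 ↔ 3*q ≥ 10) → (((v ≤ -5 ∨ 9*v > -6) ∧ (¬((1/3)*q + (7/3)*v ≥ -26/3))) ↔ q ≠ v + 3)) ∧ ((¬(2*v < -8 ↔ 3*q ≥ 10)) → (((v ≤ -12 ∨ 3*q > -6) ∧ (¬(q ≥ (2/3)*v + 1))) ↔ v ≠ -25)).
Before the if: (q + 3*s < 3*v + 15 → (((2*v < -8 ↔ 3*q ≥ 10) → (((v ≤ -5 ∨ 9*v > -6) ∧ (¬((1/3)*q + (7/3)*v ≥ -26/3))) ↔ q ≠ v + 3)) ∧ ((¬(2*v < -8 ↔ 3*q ≥ 10)) → (((v ≤ -12 ∨ 3*q > -6) ∧ (¬(q ≥ (2/3)*v + 1))) ↔ v ≠ -25)))) ∧ ((¬(q + 3*s < 3*v + 15)) → (((2*v < -8 ↔ 3*q ≥ 10) → (((v ≤ -5 ∨ 9*v > -6) ∧ (¬((1/3)*q + (7/3)*v ≥ -26/3))) ↔ q ≠ v + 3)) ∧ ((¬(2*v < -8 ↔ 3*q ≥ 10)) → (((v ≤ -12 ∨ 3*q > -6) ∧ (¬(q ≥ (2/3)*v + 1))) ↔ v ≠ -25))))
Before assert 3*s - 9 ≥ 5: 3*s ≥ 14 ∧ (q + 3*s < 3*v + 15 → (((2*v < -8 ↔ 3*q ≥ 10) → (((v ≤ -5 ∨ 9*v > -6) ∧ (¬((1/3)*q + (7/3)*v ≥ -26/3))) ↔ q ≠ v + 3)) ∧ ((¬(2*v < -8 ↔ 3*q ≥ 10)) → (((v ≤ -12 ∨ 3*q > -6) ∧ (¬(q ≥ (2/3)*v + 1))) ↔ v ≠ -25)))) ∧ ((¬(q + 3*s < 3*v + 15)) → (((2*v < -8 ↔ 3*q ≥ 10) → (((v ≤ -5 ∨ 9*v > -6) ∧ (¬((1/3)*q + (7/3)*v ≥ -26/3))) ↔ q ≠ v + 3)) ∧ ((¬(2*v < -8 ↔ 3*q ≥ 10)) → (((v ≤ -12 ∨ 3*q > -6) ∧ (¬(q ≥ (2/3)*v + 1))) ↔ v ≠ -25))))
The weakest precondition is 3*s ≥ 14 ∧ (q + 3*s < 3*v + 15 → (((2*v < -8 ↔ 3*q ≥ 10) → (((v ≤ -5 ∨ 9*v > -6) ∧ (¬((1/3)*q + (7/3)*v ≥ -26/3))) ↔ q ≠ v + 3)) ∧ ((¬(2*v < -8 ↔ 3*q ≥ 10)) → (((v ≤ -12 ∨ 3*q > -6) ∧ (¬(q ≥ (2/3)*v + 1))) ↔ v ≠ -25)))) ∧ ((¬(q + 3*s < 3*v + 15)) → (((2*v < -8 ↔ 3*q ≥ 10) → (((v ≤ -5 ∨ 9*v > -6) ∧ (¬((1/3)*q + (7/3)*v ≥ -26/3))) ↔ q ≠ v + 3)) ∧ ((¬(2*v < -8 ↔ 3*q ≥ 10)) → (((v ≤ -12 ∨ 3*q > -6) ∧ (¬(q ≥ (2/3)*v + 1))) ↔ v ≠ -25)))).
Check whether 3*s ≥ 14 ∧ (3*s < 3*v + 15 → (((¬(2*v < -8)) → (((v ≤ -5 ∨ 9*v > -6) ∧ (¬((7/3)*v ≥ -26/3))) ↔ v ≠ -3)) ∧ (2*v < -8 → ((¬((2/3)*v ≤ -1)) ↔ v ≠ -25)))) ∧ ((¬(3*s < 3*v + 15)) → (((¬(2*v < -8)) → (((v ≤ -5 ∨ 9*v > -6) ∧ (¬((7/3)*v ≥ -26/3))) ↔ v ≠ -3)) ∧ (2*v < -8 → ((¬((2/3)*v ≤ -1)) ↔ v ≠ -25)))) ∧ q = 4 implies it.
Countermodel: at the initial state q = 4, s = 5, v = -3, the precondition holds but the weakest precondition fails.
Answer: invalid


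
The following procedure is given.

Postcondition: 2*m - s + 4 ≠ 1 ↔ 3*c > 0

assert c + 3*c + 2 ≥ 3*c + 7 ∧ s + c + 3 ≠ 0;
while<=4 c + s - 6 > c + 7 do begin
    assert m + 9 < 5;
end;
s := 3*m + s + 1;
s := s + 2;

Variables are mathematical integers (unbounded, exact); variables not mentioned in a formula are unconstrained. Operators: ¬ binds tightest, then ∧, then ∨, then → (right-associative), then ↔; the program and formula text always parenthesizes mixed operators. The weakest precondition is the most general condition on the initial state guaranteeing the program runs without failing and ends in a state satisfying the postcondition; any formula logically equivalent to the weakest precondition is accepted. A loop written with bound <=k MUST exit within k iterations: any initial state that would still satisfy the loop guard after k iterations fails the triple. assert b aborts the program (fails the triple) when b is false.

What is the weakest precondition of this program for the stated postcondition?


Working backward. After the program, the postcondition 2*m - s + 4 ≠ 1 ↔ 3*c > 0 must hold; in canonical form it is 2*m ≠ s - 3 ↔ 3*c > 0.
Before s := s + 2: 2*m ≠ s - 1 ↔ 3*c > 0
Before s := 3*m + s + 1: m + s ≠ 0 ↔ 3*c > 0
Before the loop (bound <=4), unroll the exhaustion recursion (WP_0 = exit-now case; WP_j = one more guarded iteration, up to j = 4):
  WP_0: (¬(s > 13)) ∧ (m + s ≠ 0 ↔ 3*c > 0)
  WP_1: (s > 13 → (m < -4 ∧ (¬(s > 13)) ∧ (m + s ≠ 0 ↔ 3*c > 0))) ∧ ((¬(s > 13)) → (m + s ≠ 0 ↔ 3*c > 0))
  WP_2: (s > 13 → (m < -4 ∧ (s > 13 → (m < -4 ∧ (¬(s > 13)) ∧ (m + s ≠ 0 ↔ 3*c > 0))) ∧ ((¬(s > 13)) → (m + s ≠ 0 ↔ 3*c > 0)))) ∧ ((¬(s > 13)) → (m + s ≠ 0 ↔ 3*c > 0))
  WP_3: (s > 13 → (m < -4 ∧ (s > 13 → (m < -4 ∧ (s > 13 → (m < -4 ∧ (¬(s > 13)) ∧ (m + s ≠ 0 ↔ 3*c > 0))) ∧ ((¬(s > 13)) → (m + s ≠ 0 ↔ 3*c > 0)))) ∧ ((¬(s > 13)) → (m + s ≠ 0 ↔ 3*c > 0)))) ∧ ((¬(s > 13)) → (m + s ≠ 0 ↔ 3*c > 0))
  WP_4: (s > 13 → (m < -4 ∧ (s > 13 → (m < -4 ∧ (s > 13 → (m < -4 ∧ (s > 13 → (m < -4 ∧ (¬(s > 13)) ∧ (m + s ≠ 0 ↔ 3*c > 0))) ∧ ((¬(s > 13)) → (m + s ≠ 0 ↔ 3*c > 0)))) ∧ ((¬(s > 13)) → (m + s ≠ 0 ↔ 3*c > 0)))) ∧ ((¬(s > 13)) → (m + s ≠ 0 ↔ 3*c > 0)))) ∧ ((¬(s > 13)) → (m + s ≠ 0 ↔ 3*c > 0))
So before the loop: (s > 13 → (m < -4 ∧ (s > 13 → (m < -4 ∧ (s > 13 → (m < -4 ∧ (s > 13 → (m < -4 ∧ (¬(s > 13)) ∧ (m + s ≠ 0 ↔ 3*c > 0))) ∧ ((¬(s > 13)) → (m + s ≠ 0 ↔ 3*c > 0)))) ∧ ((¬(s > 13)) → (m + s ≠ 0 ↔ 3*c > 0)))) ∧ ((¬(s > 13)) → (m + s ≠ 0 ↔ 3*c > 0)))) ∧ ((¬(s > 13)) → (m + s ≠ 0 ↔ 3*c > 0))
Before assert c + 3*c + 2 ≥ 3*c + 7 ∧ s + c + 3 ≠ 0: c ≥ 5 ∧ c + s ≠ -3 ∧ (s > 13 → (m < -4 ∧ (s > 13 → (m < -4 ∧ (s > 13 → (m < -4 ∧ (s > 13 → (m < -4 ∧ (¬(s > 13)) ∧ (m + s ≠ 0 ↔ 3*c > 0))) ∧ ((¬(s > 13)) → (m + s ≠ 0 ↔ 3*c > 0)))) ∧ ((¬(s > 13)) → (m + s ≠ 0 ↔ 3*c > 0)))) ∧ ((¬(s > 13)) → (m + s ≠ 0 ↔ 3*c > 0)))) ∧ ((¬(s > 13)) → (m + s ≠ 0 ↔ 3*c > 0))
Answer: WP = c ≥ 5 ∧ c + s ≠ -3 ∧ (s > 13 → (m < -4 ∧ (s > 13 → (m < -4 ∧ (s > 13 → (m < -4 ∧ (s > 13 → (m < -4 ∧ (¬(s > 13)) ∧ (m + s ≠ 0 ↔ 3*c > 0))) ∧ ((¬(s > 13)) → (m + s ≠ 0 ↔ 3*c > 0)))) ∧ ((¬(s > 13)) → (m + s ≠ 0 ↔ 3*c > 0)))) ∧ ((¬(s > 13)) → (m + s ≠ 0 ↔ 3*c > 0)))) ∧ ((¬(s > 13)) → (m + s ≠ 0 ↔ 3*c > 0))


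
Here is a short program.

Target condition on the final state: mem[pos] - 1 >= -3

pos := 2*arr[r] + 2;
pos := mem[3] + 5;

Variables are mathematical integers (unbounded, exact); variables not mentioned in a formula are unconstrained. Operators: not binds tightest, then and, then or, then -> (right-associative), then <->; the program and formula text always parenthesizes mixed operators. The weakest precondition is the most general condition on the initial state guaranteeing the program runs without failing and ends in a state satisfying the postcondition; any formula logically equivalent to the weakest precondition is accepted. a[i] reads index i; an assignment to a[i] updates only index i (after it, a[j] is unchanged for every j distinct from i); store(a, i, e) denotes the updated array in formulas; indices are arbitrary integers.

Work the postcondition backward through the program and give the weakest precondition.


Working backward. After the program, the postcondition mem[pos] - 1 >= -3 must hold; in canonical form it is mem[pos] >= -2.
Before pos := mem[3] + 5: mem[mem[3] + 5] >= -2
Before pos := 2*arr[r] + 2: mem[mem[3] + 5] >= -2
Answer: WP = mem[mem[3] + 5] >= -2


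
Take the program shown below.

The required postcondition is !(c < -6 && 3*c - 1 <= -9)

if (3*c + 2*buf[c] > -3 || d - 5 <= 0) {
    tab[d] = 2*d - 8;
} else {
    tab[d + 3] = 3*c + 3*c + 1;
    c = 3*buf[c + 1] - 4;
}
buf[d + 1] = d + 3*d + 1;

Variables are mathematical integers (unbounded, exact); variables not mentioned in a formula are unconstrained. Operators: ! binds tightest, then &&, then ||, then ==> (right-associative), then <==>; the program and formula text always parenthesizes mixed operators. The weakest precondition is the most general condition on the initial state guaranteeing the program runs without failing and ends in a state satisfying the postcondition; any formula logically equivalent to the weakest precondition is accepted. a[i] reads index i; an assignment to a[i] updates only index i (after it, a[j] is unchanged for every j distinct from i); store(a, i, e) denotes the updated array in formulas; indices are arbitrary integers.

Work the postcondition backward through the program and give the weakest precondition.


Working backward. After the program, the postcondition !(c < -6 && 3*c - 1 <= -9) must hold; in canonical form it is !(c < -6 && 3*c <= -8).
Before buf[d + 1] := d + 3*d + 1: !(c < -6 && 3*c <= -8)
Then branch requires !(c < -6 && 3*c <= -8); else branch requires !(3*buf[c + 1] < -2 && 9*buf[c + 1] <= 4).
Before the if: ((2*buf[c] + 3*c > -3 || d <= 5) ==> (!(c < -6 && 3*c <= -8))) && ((!(2*buf[c] + 3*c > -3 || d <= 5)) ==> (!(3*buf[c + 1] < -2 && 9*buf[c + 1] <= 4)))
Answer: WP = ((2*buf[c] + 3*c > -3 || d <= 5) ==> (!(c < -6 && 3*c <= -8))) && ((!(2*buf[c] + 3*c > -3 || d <= 5)) ==> (!(3*buf[c + 1] < -2 && 9*buf[c + 1] <= 4)))


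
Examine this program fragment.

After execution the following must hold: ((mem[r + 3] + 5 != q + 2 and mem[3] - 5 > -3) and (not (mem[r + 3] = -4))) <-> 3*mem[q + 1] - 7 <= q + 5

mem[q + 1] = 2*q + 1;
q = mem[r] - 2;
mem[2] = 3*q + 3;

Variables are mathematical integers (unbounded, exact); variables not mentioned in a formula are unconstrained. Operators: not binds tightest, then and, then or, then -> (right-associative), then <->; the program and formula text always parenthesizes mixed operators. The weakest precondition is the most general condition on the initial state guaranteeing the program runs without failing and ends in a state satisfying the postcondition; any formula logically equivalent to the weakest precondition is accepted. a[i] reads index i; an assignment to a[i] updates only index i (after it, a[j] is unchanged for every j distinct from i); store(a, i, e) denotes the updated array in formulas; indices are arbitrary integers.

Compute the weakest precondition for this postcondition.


Working backward. After the program, the postcondition ((mem[r + 3] + 5 != q + 2 and mem[3] - 5 > -3) and (not (mem[r + 3] = -4))) <-> 3*mem[q + 1] - 7 <= q + 5 must hold; in canonical form it is (mem[r + 3] != q - 3 and mem[3] > 2 and (not (mem[r + 3] = -4))) <-> 3*mem[q + 1] <= q + 12.
Before mem[2] := 3*q + 3: (store(mem, 2, 3*q + 3)[r + 3] != q - 3 and mem[3] > 2 and (not (store(mem, 2, 3*q + 3)[r + 3] = -4))) <-> 3*store(mem, 2, 3*q + 3)[q + 1] <= q + 12
Before q := mem[r] - 2: (store(mem, 2, 3*mem[r] - 3)[r + 3] != mem[r] - 5 and mem[3] > 2 and (not (store(mem, 2, 3*mem[r] - 3)[r + 3] = -4))) <-> 3*store(mem, 2, 3*mem[r] - 3)[mem[r] - 1] <= mem[r] + 10
Before mem[q + 1] := 2*q + 1: (store(store(mem, q + 1, 2*q + 1), 2, 3*store(mem, q + 1, 2*q + 1)[r] - 3)[r + 3] != store(mem, q + 1, 2*q + 1)[r] - 5 and store(mem, q + 1, 2*q + 1)[3] > 2 and (not (store(store(mem, q + 1, 2*q + 1), 2, 3*store(mem, q + 1, 2*q + 1)[r] - 3)[r + 3] = -4))) <-> 3*store(store(mem, q + 1, 2*q + 1), 2, 3*store(mem, q + 1, 2*q + 1)[r] - 3)[store(mem, q + 1, 2*q + 1)[r] - 1] <= store(mem, q + 1, 2*q + 1)[r] + 10
Answer: WP = (store(store(mem, q + 1, 2*q + 1), 2, 3*store(mem, q + 1, 2*q + 1)[r] - 3)[r + 3] != store(mem, q + 1, 2*q + 1)[r] - 5 and store(mem, q + 1, 2*q + 1)[3] > 2 and (not (store(store(mem, q + 1, 2*q + 1), 2, 3*store(mem, q + 1, 2*q + 1)[r] - 3)[r + 3] = -4))) <-> 3*store(store(mem, q + 1, 2*q + 1), 2, 3*store(mem, q + 1, 2*q + 1)[r] - 3)[store(mem, q + 1, 2*q + 1)[r] - 1] <= store(mem, q + 1, 2*q + 1)[r] + 10


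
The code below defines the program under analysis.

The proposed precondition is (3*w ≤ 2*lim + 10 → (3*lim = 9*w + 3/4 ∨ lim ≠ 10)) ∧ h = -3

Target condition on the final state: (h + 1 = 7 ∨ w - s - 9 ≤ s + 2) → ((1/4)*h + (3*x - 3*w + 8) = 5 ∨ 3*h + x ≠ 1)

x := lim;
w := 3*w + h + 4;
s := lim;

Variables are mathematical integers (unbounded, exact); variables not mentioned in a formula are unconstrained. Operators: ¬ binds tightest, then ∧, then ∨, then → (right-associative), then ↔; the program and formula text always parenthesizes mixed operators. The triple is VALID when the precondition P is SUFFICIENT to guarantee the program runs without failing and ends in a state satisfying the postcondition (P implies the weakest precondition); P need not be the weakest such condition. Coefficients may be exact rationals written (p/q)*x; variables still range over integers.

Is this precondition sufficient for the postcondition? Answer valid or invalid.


Working backward. After the program, the postcondition (h + 1 = 7 ∨ w - s - 9 ≤ s + 2) → ((1/4)*h + (3*x - 3*w + 8) = 5 ∨ 3*h + x ≠ 1) must hold; in canonical form it is (h = 6 ∨ w ≤ 2*s + 11) → ((1/4)*h + 3*x = 3*w - 3 ∨ 3*h + x ≠ 1).
Before s := lim: (h = 6 ∨ w ≤ 2*lim + 11) → ((1/4)*h + 3*x = 3*w - 3 ∨ 3*h + x ≠ 1)
Before w := 3*w + h + 4: (h = 6 ∨ h + 3*w ≤ 2*lim + 7) → (3*x = (11/4)*h + 9*w + 9 ∨ 3*h + x ≠ 1)
Before x := lim: (h = 6 ∨ h + 3*w ≤ 2*lim + 7) → (3*lim = (11/4)*h + 9*w + 9 ∨ 3*h + lim ≠ 1)
The weakest precondition is (h = 6 ∨ h + 3*w ≤ 2*lim + 7) → (3*lim = (11/4)*h + 9*w + 9 ∨ 3*h + lim ≠ 1).
Check whether (3*w ≤ 2*lim + 10 → (3*lim = 9*w + 3/4 ∨ lim ≠ 10)) ∧ h = -3 implies it.
Every state satisfying the precondition satisfies the weakest precondition: the implication holds.
Answer: valid
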